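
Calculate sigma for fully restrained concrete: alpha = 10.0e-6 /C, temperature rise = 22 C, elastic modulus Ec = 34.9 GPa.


sigma = alpha * dT * Ec
= 10.0e-6 * 22 * 34.9 * 1000
= 7.678 MPa

7.678


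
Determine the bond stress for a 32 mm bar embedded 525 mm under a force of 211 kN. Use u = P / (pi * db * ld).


u = P / (pi * db * ld)
= 211 * 1000 / (pi * 32 * 525)
= 3.998 MPa

3.998


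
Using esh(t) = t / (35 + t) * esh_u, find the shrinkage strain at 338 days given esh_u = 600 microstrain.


esh(338) = 338 / (35 + 338) * 600
= 338 / 373 * 600
= 543.7 microstrain

543.7


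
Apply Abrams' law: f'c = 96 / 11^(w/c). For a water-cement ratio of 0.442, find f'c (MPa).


f'c = 96 / 11^0.442
= 96 / 2.886
= 33.26 MPa

33.26


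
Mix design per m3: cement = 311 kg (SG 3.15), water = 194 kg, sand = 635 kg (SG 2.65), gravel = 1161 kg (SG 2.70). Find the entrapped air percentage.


Vol cement = 311 / (3.15 * 1000) = 0.09873 m3
Vol water = 194 / 1000 = 0.194 m3
Vol sand = 635 / (2.65 * 1000) = 0.239623 m3
Vol gravel = 1161 / (2.70 * 1000) = 0.43 m3
Total solid + water volume = 0.962353 m3
Air = (1 - 0.962353) * 100 = 3.76%

3.76


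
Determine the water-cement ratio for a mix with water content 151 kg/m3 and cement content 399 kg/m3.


w/c = water / cement
w/c = 151 / 399 = 0.378

0.378


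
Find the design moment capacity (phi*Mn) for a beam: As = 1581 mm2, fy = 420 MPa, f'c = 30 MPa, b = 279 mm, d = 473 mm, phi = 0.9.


a = As * fy / (0.85 * f'c * b)
= 1581 * 420 / (0.85 * 30 * 279)
= 93.3333 mm
Mn = As * fy * (d - a/2) / 10^6
= 283.0939 kN-m
phi*Mn = 0.9 * 283.0939 = 254.78 kN-m

254.78


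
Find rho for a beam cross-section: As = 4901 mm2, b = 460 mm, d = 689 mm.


rho = As / (b * d)
= 4901 / (460 * 689)
= 0.0155

0.0155


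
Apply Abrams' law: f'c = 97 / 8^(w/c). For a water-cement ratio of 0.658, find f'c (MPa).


f'c = 97 / 8^0.658
= 97 / 3.929
= 24.69 MPa

24.69


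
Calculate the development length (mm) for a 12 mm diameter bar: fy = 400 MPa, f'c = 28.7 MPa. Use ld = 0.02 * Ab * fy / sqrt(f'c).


Ab = pi * 12^2 / 4 = 113.097 mm2
ld = 0.02 * 113.097 * 400 / sqrt(28.7)
= 168.9 mm

168.9


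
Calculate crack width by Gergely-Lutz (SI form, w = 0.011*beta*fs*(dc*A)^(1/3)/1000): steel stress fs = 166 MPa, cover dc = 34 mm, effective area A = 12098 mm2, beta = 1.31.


w = 0.011 * beta * fs * (dc * A)^(1/3) / 1000
= 0.011 * 1.31 * 166 * (34 * 12098)^(1/3) / 1000
= 0.178 mm

0.178


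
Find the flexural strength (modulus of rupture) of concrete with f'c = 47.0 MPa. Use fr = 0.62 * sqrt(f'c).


fr = 0.62 * sqrt(47.0)
= 4.251 MPa

4.251


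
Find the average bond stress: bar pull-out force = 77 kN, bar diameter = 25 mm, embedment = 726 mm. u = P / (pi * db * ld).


u = P / (pi * db * ld)
= 77 * 1000 / (pi * 25 * 726)
= 1.35 MPa

1.35


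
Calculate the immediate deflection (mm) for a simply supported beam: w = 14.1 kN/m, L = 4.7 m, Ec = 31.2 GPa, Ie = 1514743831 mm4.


Convert: L = 4.7 m = 4700 mm, Ec = 31.2 GPa = 31200 MPa
delta = 5 * 14.1 * 4700^4 / (384 * 31200 * 1514743831)
= 1.9 mm

1.9


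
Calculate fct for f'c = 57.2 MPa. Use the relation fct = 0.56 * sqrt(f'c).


fct = 0.56 * sqrt(57.2)
= 0.56 * 7.563
= 4.235 MPa

4.235


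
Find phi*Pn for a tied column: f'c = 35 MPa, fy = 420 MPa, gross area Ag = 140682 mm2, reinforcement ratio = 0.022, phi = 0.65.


Ast = rho * Ag = 0.022 * 140682 = 3095.004 mm2
phi*Pn = 0.65 * 0.80 * (0.85 * 35 * (140682 - 3095.004) + 420 * 3095.004) / 1000
= 2804.42 kN

2804.42


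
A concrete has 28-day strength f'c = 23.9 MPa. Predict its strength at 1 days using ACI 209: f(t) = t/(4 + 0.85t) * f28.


f(1) = 1 / (4 + 0.85 * 1) * 23.9
= 1 / 4.85 * 23.9
= 4.93 MPa

4.93


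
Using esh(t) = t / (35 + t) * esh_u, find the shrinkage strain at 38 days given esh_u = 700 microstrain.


esh(38) = 38 / (35 + 38) * 700
= 38 / 73 * 700
= 364.4 microstrain

364.4


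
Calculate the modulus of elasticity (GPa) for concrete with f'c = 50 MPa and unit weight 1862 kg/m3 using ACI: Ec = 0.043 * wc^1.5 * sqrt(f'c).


Ec = 0.043 * 1862^1.5 * sqrt(50) / 1000
= 24.43 GPa

24.43


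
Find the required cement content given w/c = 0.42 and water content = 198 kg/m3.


Cement = water / (w/c)
= 198 / 0.42
= 471.4 kg/m3

471.4


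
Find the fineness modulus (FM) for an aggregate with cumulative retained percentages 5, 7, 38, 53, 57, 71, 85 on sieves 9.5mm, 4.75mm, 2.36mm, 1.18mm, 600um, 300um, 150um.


FM = sum(cumulative % retained) / 100
= 316 / 100
= 3.16

3.16


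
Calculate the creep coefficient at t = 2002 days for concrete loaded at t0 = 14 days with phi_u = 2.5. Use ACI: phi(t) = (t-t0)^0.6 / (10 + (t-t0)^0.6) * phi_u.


dt = 2002 - 14 = 1988
phi = 1988^0.6 / (10 + 1988^0.6) * 2.5
= 2.263

2.263


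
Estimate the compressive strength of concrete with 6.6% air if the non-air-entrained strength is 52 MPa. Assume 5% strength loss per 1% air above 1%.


Strength loss = (6.6 - 1) * 5 = 28.0%
f'c = 52 * (1 - 28.0/100)
= 37.44 MPa

37.44


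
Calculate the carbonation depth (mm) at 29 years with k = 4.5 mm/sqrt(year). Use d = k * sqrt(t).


depth = k * sqrt(t)
= 4.5 * sqrt(29)
= 24.23 mm

24.23


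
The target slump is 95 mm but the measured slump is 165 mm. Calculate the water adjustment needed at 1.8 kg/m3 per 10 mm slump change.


Difference = 95 - 165 = -70 mm
Water adjustment = -70 * 1.8 / 10 = -12.6 kg/m3

-12.6


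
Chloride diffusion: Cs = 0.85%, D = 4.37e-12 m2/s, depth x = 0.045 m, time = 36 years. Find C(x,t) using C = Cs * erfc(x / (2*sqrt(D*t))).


t_seconds = 36 * 365.25 * 24 * 3600 = 1136073600.0 s
arg = 0.045 / (2 * sqrt(4.37e-12 * 1136073600.0))
= 0.3193
erfc(0.3193) = 0.6516
C = 0.85 * 0.6516 = 0.5538%

0.5538


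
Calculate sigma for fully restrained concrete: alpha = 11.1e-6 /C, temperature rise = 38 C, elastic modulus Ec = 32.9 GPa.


sigma = alpha * dT * Ec
= 11.1e-6 * 38 * 32.9 * 1000
= 13.877 MPa

13.877


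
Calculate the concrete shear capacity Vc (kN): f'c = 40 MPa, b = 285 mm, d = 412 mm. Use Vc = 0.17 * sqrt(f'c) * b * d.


Vc = 0.17 * sqrt(40) * 285 * 412 / 1000
= 126.25 kN

126.25


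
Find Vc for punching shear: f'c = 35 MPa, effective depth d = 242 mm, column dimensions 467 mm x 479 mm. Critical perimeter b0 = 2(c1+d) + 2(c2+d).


b0 = 2*(467 + 242) + 2*(479 + 242) = 2860 mm
Vc = 0.33 * sqrt(35) * 2860 * 242 / 1000
= 1351.23 kN

1351.23


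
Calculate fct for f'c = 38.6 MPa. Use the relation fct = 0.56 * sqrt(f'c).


fct = 0.56 * sqrt(38.6)
= 0.56 * 6.213
= 3.479 MPa

3.479


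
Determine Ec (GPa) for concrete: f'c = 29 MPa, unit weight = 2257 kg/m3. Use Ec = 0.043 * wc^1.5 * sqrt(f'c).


Ec = 0.043 * 2257^1.5 * sqrt(29) / 1000
= 24.83 GPa

24.83


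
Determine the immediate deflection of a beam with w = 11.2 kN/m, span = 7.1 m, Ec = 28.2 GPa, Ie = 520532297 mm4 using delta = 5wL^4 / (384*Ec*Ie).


Convert: L = 7.1 m = 7100 mm, Ec = 28.2 GPa = 28200 MPa
delta = 5 * 11.2 * 7100^4 / (384 * 28200 * 520532297)
= 25.25 mm

25.25


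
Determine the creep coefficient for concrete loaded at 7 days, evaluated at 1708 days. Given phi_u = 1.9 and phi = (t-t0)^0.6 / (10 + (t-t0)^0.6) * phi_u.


dt = 1708 - 7 = 1701
phi = 1701^0.6 / (10 + 1701^0.6) * 1.9
= 1.704

1.704


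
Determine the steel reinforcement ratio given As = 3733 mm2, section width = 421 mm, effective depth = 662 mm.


rho = As / (b * d)
= 3733 / (421 * 662)
= 0.0134

0.0134


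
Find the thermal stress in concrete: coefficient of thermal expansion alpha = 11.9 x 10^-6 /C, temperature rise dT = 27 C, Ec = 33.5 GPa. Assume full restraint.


sigma = alpha * dT * Ec
= 11.9e-6 * 27 * 33.5 * 1000
= 10.764 MPa

10.764


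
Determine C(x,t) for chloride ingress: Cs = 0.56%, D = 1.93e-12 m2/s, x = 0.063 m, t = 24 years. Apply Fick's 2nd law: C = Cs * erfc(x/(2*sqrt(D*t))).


t_seconds = 24 * 365.25 * 24 * 3600 = 757382400.0 s
arg = 0.063 / (2 * sqrt(1.93e-12 * 757382400.0))
= 0.8239
erfc(0.8239) = 0.244
C = 0.56 * 0.244 = 0.1366%

0.1366


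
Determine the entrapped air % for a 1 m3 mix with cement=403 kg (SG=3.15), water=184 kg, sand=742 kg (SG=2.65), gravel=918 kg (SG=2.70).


Vol cement = 403 / (3.15 * 1000) = 0.127937 m3
Vol water = 184 / 1000 = 0.184 m3
Vol sand = 742 / (2.65 * 1000) = 0.28 m3
Vol gravel = 918 / (2.70 * 1000) = 0.34 m3
Total solid + water volume = 0.931937 m3
Air = (1 - 0.931937) * 100 = 6.81%

6.81


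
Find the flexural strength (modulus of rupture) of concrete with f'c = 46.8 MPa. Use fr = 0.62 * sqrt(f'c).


fr = 0.62 * sqrt(46.8)
= 4.241 MPa

4.241


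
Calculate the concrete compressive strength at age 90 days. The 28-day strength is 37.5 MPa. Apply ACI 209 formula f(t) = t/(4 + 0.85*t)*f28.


f(90) = 90 / (4 + 0.85 * 90) * 37.5
= 90 / 80.5 * 37.5
= 41.93 MPa

41.93


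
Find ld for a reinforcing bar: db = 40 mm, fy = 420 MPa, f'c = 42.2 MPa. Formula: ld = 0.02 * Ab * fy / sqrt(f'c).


Ab = pi * 40^2 / 4 = 1256.637 mm2
ld = 0.02 * 1256.637 * 420 / sqrt(42.2)
= 1624.9 mm

1624.9


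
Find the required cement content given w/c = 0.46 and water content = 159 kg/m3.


Cement = water / (w/c)
= 159 / 0.46
= 345.7 kg/m3

345.7


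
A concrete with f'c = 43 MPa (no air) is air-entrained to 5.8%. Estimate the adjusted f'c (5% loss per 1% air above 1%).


Strength loss = (5.8 - 1) * 5 = 24.0%
f'c = 43 * (1 - 24.0/100)
= 32.68 MPa

32.68


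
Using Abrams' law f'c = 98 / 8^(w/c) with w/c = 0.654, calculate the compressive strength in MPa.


f'c = 98 / 8^0.654
= 98 / 3.896
= 25.15 MPa

25.15


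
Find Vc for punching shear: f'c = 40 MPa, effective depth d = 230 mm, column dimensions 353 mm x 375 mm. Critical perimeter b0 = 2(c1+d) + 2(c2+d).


b0 = 2*(353 + 230) + 2*(375 + 230) = 2376 mm
Vc = 0.33 * sqrt(40) * 2376 * 230 / 1000
= 1140.56 kN

1140.56


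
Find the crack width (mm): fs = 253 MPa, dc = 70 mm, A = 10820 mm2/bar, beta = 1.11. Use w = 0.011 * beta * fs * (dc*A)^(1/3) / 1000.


w = 0.011 * beta * fs * (dc * A)^(1/3) / 1000
= 0.011 * 1.11 * 253 * (70 * 10820)^(1/3) / 1000
= 0.282 mm

0.282


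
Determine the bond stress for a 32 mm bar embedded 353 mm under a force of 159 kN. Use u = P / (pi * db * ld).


u = P / (pi * db * ld)
= 159 * 1000 / (pi * 32 * 353)
= 4.48 MPa

4.48


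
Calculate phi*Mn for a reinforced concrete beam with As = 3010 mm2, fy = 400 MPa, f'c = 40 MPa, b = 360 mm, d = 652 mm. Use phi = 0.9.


a = As * fy / (0.85 * f'c * b)
= 3010 * 400 / (0.85 * 40 * 360)
= 98.366 mm
Mn = As * fy * (d - a/2) / 10^6
= 725.7917 kN-m
phi*Mn = 0.9 * 725.7917 = 653.21 kN-m

653.21


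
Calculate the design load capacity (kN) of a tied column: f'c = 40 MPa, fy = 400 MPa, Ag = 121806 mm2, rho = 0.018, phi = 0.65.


Ast = rho * Ag = 0.018 * 121806 = 2192.508 mm2
phi*Pn = 0.65 * 0.80 * (0.85 * 40 * (121806 - 2192.508) + 400 * 2192.508) / 1000
= 2570.81 kN

2570.81


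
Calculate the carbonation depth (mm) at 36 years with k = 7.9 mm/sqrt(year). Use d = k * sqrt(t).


depth = k * sqrt(t)
= 7.9 * sqrt(36)
= 47.4 mm

47.4


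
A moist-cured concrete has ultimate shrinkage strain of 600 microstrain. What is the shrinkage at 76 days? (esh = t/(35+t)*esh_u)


esh(76) = 76 / (35 + 76) * 600
= 76 / 111 * 600
= 410.8 microstrain

410.8


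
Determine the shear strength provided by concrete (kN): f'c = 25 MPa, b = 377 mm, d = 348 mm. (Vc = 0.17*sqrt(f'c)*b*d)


Vc = 0.17 * sqrt(25) * 377 * 348 / 1000
= 111.52 kN

111.52


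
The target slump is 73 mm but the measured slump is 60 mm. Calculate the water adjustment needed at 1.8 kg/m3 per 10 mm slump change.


Difference = 73 - 60 = 13 mm
Water adjustment = 13 * 1.8 / 10 = 2.3 kg/m3

2.3


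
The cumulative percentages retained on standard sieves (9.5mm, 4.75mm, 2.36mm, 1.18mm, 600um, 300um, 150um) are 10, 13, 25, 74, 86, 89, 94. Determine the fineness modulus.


FM = sum(cumulative % retained) / 100
= 391 / 100
= 3.91

3.91


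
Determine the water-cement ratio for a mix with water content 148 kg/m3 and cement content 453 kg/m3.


w/c = water / cement
w/c = 148 / 453 = 0.327

0.327


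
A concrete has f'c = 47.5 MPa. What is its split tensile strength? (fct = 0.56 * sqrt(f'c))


fct = 0.56 * sqrt(47.5)
= 0.56 * 6.892
= 3.86 MPa

3.86


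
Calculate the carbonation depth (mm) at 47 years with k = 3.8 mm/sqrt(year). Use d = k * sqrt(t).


depth = k * sqrt(t)
= 3.8 * sqrt(47)
= 26.05 mm

26.05


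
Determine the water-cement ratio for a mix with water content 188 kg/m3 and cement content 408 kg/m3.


w/c = water / cement
w/c = 188 / 408 = 0.461

0.461


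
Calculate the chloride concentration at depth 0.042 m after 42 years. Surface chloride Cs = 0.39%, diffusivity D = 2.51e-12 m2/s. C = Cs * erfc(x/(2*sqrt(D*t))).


t_seconds = 42 * 365.25 * 24 * 3600 = 1325419200.0 s
arg = 0.042 / (2 * sqrt(2.51e-12 * 1325419200.0))
= 0.3641
erfc(0.3641) = 0.6066
C = 0.39 * 0.6066 = 0.2366%

0.2366


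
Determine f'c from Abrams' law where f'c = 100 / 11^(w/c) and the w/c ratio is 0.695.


f'c = 100 / 11^0.695
= 100 / 5.294
= 18.89 MPa

18.89


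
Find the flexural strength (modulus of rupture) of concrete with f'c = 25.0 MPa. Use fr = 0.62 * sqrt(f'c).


fr = 0.62 * sqrt(25.0)
= 3.1 MPa

3.1


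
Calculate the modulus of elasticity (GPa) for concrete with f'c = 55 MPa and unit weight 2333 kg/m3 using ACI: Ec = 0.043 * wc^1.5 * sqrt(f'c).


Ec = 0.043 * 2333^1.5 * sqrt(55) / 1000
= 35.94 GPa

35.94


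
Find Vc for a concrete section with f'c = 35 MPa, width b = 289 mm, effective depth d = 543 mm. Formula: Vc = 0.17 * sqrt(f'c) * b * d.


Vc = 0.17 * sqrt(35) * 289 * 543 / 1000
= 157.83 kN

157.83


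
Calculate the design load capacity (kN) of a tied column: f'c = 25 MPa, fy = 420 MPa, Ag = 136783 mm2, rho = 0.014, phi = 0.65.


Ast = rho * Ag = 0.014 * 136783 = 1914.962 mm2
phi*Pn = 0.65 * 0.80 * (0.85 * 25 * (136783 - 1914.962) + 420 * 1914.962) / 1000
= 1908.52 kN

1908.52


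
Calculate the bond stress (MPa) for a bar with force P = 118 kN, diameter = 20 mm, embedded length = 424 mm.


u = P / (pi * db * ld)
= 118 * 1000 / (pi * 20 * 424)
= 4.429 MPa

4.429


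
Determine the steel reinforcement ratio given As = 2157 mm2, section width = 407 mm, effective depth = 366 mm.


rho = As / (b * d)
= 2157 / (407 * 366)
= 0.0145

0.0145


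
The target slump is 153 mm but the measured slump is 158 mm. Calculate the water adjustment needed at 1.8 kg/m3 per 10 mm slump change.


Difference = 153 - 158 = -5 mm
Water adjustment = -5 * 1.8 / 10 = -0.9 kg/m3

-0.9


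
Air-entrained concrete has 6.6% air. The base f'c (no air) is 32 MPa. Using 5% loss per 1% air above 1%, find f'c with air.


Strength loss = (6.6 - 1) * 5 = 28.0%
f'c = 32 * (1 - 28.0/100)
= 23.04 MPa

23.04


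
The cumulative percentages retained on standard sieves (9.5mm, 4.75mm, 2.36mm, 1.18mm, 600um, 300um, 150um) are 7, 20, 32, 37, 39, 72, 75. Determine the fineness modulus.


FM = sum(cumulative % retained) / 100
= 282 / 100
= 2.82

2.82


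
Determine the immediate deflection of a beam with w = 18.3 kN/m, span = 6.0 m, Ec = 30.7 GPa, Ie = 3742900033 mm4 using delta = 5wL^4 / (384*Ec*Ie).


Convert: L = 6.0 m = 6000 mm, Ec = 30.7 GPa = 30700 MPa
delta = 5 * 18.3 * 6000^4 / (384 * 30700 * 3742900033)
= 2.69 mm

2.69


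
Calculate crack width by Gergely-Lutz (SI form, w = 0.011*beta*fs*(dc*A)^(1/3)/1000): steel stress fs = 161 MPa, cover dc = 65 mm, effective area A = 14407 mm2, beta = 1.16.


w = 0.011 * beta * fs * (dc * A)^(1/3) / 1000
= 0.011 * 1.16 * 161 * (65 * 14407)^(1/3) / 1000
= 0.201 mm

0.201


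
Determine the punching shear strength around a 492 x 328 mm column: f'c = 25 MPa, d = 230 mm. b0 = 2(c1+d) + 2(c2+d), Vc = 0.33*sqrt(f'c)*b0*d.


b0 = 2*(492 + 230) + 2*(328 + 230) = 2560 mm
Vc = 0.33 * sqrt(25) * 2560 * 230 / 1000
= 971.52 kN

971.52


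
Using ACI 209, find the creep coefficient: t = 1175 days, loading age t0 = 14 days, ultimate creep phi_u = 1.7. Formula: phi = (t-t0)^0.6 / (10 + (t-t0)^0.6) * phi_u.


dt = 1175 - 14 = 1161
phi = 1161^0.6 / (10 + 1161^0.6) * 1.7
= 1.485

1.485


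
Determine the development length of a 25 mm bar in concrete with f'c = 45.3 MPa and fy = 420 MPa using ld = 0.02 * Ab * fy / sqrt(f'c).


Ab = pi * 25^2 / 4 = 490.874 mm2
ld = 0.02 * 490.874 * 420 / sqrt(45.3)
= 612.6 mm

612.6


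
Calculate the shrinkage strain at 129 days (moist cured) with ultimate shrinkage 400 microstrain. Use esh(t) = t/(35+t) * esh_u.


esh(129) = 129 / (35 + 129) * 400
= 129 / 164 * 400
= 314.6 microstrain

314.6


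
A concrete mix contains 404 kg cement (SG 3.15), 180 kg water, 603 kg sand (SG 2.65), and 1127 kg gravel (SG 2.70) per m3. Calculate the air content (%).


Vol cement = 404 / (3.15 * 1000) = 0.128254 m3
Vol water = 180 / 1000 = 0.18 m3
Vol sand = 603 / (2.65 * 1000) = 0.227547 m3
Vol gravel = 1127 / (2.70 * 1000) = 0.417407 m3
Total solid + water volume = 0.953209 m3
Air = (1 - 0.953209) * 100 = 4.68%

4.68


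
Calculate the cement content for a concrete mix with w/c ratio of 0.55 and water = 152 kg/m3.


Cement = water / (w/c)
= 152 / 0.55
= 276.4 kg/m3

276.4


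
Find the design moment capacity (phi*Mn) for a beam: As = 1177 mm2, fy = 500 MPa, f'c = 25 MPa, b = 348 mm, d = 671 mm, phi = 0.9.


a = As * fy / (0.85 * f'c * b)
= 1177 * 500 / (0.85 * 25 * 348)
= 79.5808 mm
Mn = As * fy * (d - a/2) / 10^6
= 371.4669 kN-m
phi*Mn = 0.9 * 371.4669 = 334.32 kN-m

334.32


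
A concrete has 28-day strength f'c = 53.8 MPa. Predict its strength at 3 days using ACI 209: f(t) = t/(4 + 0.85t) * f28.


f(3) = 3 / (4 + 0.85 * 3) * 53.8
= 3 / 6.55 * 53.8
= 24.64 MPa

24.64


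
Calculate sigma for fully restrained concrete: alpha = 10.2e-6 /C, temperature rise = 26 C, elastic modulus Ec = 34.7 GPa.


sigma = alpha * dT * Ec
= 10.2e-6 * 26 * 34.7 * 1000
= 9.202 MPa

9.202


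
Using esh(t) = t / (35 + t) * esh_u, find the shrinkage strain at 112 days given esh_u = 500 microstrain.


esh(112) = 112 / (35 + 112) * 500
= 112 / 147 * 500
= 381.0 microstrain

381.0


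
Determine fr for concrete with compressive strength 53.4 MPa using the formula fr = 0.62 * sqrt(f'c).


fr = 0.62 * sqrt(53.4)
= 4.531 MPa

4.531


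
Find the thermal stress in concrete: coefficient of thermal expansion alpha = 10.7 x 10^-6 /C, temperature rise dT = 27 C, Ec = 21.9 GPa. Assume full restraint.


sigma = alpha * dT * Ec
= 10.7e-6 * 27 * 21.9 * 1000
= 6.327 MPa

6.327


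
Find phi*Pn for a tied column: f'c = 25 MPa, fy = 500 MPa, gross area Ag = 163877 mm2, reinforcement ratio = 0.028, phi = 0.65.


Ast = rho * Ag = 0.028 * 163877 = 4588.556 mm2
phi*Pn = 0.65 * 0.80 * (0.85 * 25 * (163877 - 4588.556) + 500 * 4588.556) / 1000
= 2953.16 kN

2953.16


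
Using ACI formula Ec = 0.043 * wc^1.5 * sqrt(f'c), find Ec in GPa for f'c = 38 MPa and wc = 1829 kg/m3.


Ec = 0.043 * 1829^1.5 * sqrt(38) / 1000
= 20.73 GPa

20.73


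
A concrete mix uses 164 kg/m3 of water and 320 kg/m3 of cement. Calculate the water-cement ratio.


w/c = water / cement
w/c = 164 / 320 = 0.512

0.512


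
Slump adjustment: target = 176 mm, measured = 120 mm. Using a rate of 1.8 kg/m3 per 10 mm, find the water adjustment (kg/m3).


Difference = 176 - 120 = 56 mm
Water adjustment = 56 * 1.8 / 10 = 10.1 kg/m3

10.1


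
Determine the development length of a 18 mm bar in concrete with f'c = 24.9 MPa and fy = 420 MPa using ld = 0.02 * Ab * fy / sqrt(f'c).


Ab = pi * 18^2 / 4 = 254.469 mm2
ld = 0.02 * 254.469 * 420 / sqrt(24.9)
= 428.4 mm

428.4


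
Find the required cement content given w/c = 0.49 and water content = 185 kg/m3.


Cement = water / (w/c)
= 185 / 0.49
= 377.6 kg/m3

377.6


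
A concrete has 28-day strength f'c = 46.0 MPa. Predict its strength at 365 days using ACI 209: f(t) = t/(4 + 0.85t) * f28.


f(365) = 365 / (4 + 0.85 * 365) * 46.0
= 365 / 314.25 * 46.0
= 53.43 MPa

53.43


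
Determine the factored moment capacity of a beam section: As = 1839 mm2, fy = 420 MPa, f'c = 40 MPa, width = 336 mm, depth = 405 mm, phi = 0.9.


a = As * fy / (0.85 * f'c * b)
= 1839 * 420 / (0.85 * 40 * 336)
= 67.6103 mm
Mn = As * fy * (d - a/2) / 10^6
= 286.7035 kN-m
phi*Mn = 0.9 * 286.7035 = 258.03 kN-m

258.03


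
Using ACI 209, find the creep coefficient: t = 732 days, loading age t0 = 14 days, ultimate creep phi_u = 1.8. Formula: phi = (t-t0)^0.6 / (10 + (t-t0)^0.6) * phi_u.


dt = 732 - 14 = 718
phi = 718^0.6 / (10 + 718^0.6) * 1.8
= 1.508

1.508


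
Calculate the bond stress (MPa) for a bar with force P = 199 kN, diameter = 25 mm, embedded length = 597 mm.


u = P / (pi * db * ld)
= 199 * 1000 / (pi * 25 * 597)
= 4.244 MPa

4.244


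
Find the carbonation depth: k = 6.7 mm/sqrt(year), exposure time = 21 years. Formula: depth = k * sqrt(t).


depth = k * sqrt(t)
= 6.7 * sqrt(21)
= 30.7 mm

30.7


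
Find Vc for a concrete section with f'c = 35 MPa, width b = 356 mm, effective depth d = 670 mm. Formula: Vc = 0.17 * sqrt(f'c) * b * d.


Vc = 0.17 * sqrt(35) * 356 * 670 / 1000
= 239.89 kN

239.89


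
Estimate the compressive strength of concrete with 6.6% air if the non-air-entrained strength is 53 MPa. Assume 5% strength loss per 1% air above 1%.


Strength loss = (6.6 - 1) * 5 = 28.0%
f'c = 53 * (1 - 28.0/100)
= 38.16 MPa

38.16


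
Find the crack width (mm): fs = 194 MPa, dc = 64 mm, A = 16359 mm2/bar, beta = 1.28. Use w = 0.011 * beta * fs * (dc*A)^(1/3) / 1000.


w = 0.011 * beta * fs * (dc * A)^(1/3) / 1000
= 0.011 * 1.28 * 194 * (64 * 16359)^(1/3) / 1000
= 0.277 mm

0.277


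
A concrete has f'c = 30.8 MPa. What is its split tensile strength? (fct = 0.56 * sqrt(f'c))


fct = 0.56 * sqrt(30.8)
= 0.56 * 5.55
= 3.108 MPa

3.108


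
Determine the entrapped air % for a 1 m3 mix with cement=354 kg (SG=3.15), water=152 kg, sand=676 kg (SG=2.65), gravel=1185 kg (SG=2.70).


Vol cement = 354 / (3.15 * 1000) = 0.112381 m3
Vol water = 152 / 1000 = 0.152 m3
Vol sand = 676 / (2.65 * 1000) = 0.255094 m3
Vol gravel = 1185 / (2.70 * 1000) = 0.438889 m3
Total solid + water volume = 0.958364 m3
Air = (1 - 0.958364) * 100 = 4.16%

4.16


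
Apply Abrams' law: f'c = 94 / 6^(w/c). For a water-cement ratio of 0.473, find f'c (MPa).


f'c = 94 / 6^0.473
= 94 / 2.334
= 40.28 MPa

40.28


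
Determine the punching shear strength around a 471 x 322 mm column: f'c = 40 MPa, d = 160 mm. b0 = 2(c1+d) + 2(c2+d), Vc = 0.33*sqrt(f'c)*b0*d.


b0 = 2*(471 + 160) + 2*(322 + 160) = 2226 mm
Vc = 0.33 * sqrt(40) * 2226 * 160 / 1000
= 743.34 kN

743.34


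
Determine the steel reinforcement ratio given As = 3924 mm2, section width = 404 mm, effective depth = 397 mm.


rho = As / (b * d)
= 3924 / (404 * 397)
= 0.0245

0.0245


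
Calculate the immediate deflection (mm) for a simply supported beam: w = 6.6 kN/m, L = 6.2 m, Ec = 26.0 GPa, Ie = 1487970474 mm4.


Convert: L = 6.2 m = 6200 mm, Ec = 26.0 GPa = 26000 MPa
delta = 5 * 6.6 * 6200^4 / (384 * 26000 * 1487970474)
= 3.28 mm

3.28


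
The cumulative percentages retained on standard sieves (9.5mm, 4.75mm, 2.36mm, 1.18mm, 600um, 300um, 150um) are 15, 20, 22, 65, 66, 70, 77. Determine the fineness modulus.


FM = sum(cumulative % retained) / 100
= 335 / 100
= 3.35

3.35


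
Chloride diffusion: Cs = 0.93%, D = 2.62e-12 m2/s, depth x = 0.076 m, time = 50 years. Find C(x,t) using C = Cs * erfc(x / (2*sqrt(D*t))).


t_seconds = 50 * 365.25 * 24 * 3600 = 1577880000.0 s
arg = 0.076 / (2 * sqrt(2.62e-12 * 1577880000.0))
= 0.591
erfc(0.591) = 0.4033
C = 0.93 * 0.4033 = 0.375%

0.375


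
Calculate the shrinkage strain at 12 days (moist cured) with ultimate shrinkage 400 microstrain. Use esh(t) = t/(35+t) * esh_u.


esh(12) = 12 / (35 + 12) * 400
= 12 / 47 * 400
= 102.1 microstrain

102.1


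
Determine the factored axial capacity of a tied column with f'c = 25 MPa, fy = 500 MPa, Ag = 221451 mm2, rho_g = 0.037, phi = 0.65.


Ast = rho * Ag = 0.037 * 221451 = 8193.687 mm2
phi*Pn = 0.65 * 0.80 * (0.85 * 25 * (221451 - 8193.687) + 500 * 8193.687) / 1000
= 4486.85 kN

4486.85


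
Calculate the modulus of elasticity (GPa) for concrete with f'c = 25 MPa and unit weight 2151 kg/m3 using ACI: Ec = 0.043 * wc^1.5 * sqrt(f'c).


Ec = 0.043 * 2151^1.5 * sqrt(25) / 1000
= 21.45 GPa

21.45


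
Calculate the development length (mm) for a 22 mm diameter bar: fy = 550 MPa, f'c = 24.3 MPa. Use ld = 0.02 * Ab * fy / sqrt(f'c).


Ab = pi * 22^2 / 4 = 380.133 mm2
ld = 0.02 * 380.133 * 550 / sqrt(24.3)
= 848.3 mm

848.3


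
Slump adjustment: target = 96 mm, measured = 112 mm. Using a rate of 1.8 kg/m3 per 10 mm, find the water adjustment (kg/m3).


Difference = 96 - 112 = -16 mm
Water adjustment = -16 * 1.8 / 10 = -2.9 kg/m3

-2.9


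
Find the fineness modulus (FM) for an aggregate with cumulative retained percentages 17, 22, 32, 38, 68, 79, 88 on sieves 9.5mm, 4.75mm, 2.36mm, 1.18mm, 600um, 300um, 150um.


FM = sum(cumulative % retained) / 100
= 344 / 100
= 3.44

3.44


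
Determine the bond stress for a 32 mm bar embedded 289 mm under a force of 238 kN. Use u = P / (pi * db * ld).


u = P / (pi * db * ld)
= 238 * 1000 / (pi * 32 * 289)
= 8.192 MPa

8.192


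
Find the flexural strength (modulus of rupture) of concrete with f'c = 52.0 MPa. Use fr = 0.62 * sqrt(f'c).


fr = 0.62 * sqrt(52.0)
= 4.471 MPa

4.471


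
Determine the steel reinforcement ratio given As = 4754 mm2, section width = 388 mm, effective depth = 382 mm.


rho = As / (b * d)
= 4754 / (388 * 382)
= 0.0321

0.0321


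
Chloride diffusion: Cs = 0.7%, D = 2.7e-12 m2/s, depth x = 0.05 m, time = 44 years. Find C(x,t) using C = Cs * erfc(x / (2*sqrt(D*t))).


t_seconds = 44 * 365.25 * 24 * 3600 = 1388534400.0 s
arg = 0.05 / (2 * sqrt(2.7e-12 * 1388534400.0))
= 0.4083
erfc(0.4083) = 0.5637
C = 0.7 * 0.5637 = 0.3946%

0.3946


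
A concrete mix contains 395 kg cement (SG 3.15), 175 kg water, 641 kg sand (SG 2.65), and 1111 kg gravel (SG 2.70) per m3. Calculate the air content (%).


Vol cement = 395 / (3.15 * 1000) = 0.125397 m3
Vol water = 175 / 1000 = 0.175 m3
Vol sand = 641 / (2.65 * 1000) = 0.241887 m3
Vol gravel = 1111 / (2.70 * 1000) = 0.411481 m3
Total solid + water volume = 0.953765 m3
Air = (1 - 0.953765) * 100 = 4.62%

4.62


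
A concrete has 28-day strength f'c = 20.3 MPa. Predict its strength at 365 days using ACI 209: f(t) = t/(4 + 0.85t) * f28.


f(365) = 365 / (4 + 0.85 * 365) * 20.3
= 365 / 314.25 * 20.3
= 23.58 MPa

23.58


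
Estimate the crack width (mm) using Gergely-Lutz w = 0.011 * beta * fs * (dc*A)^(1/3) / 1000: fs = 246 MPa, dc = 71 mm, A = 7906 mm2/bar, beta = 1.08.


w = 0.011 * beta * fs * (dc * A)^(1/3) / 1000
= 0.011 * 1.08 * 246 * (71 * 7906)^(1/3) / 1000
= 0.241 mm

0.241


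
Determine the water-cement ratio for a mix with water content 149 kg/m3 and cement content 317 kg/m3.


w/c = water / cement
w/c = 149 / 317 = 0.47

0.47


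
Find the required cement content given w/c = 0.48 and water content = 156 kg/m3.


Cement = water / (w/c)
= 156 / 0.48
= 325.0 kg/m3

325.0


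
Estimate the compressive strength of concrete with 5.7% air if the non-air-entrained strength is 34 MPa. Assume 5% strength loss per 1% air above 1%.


Strength loss = (5.7 - 1) * 5 = 23.5%
f'c = 34 * (1 - 23.5/100)
= 26.01 MPa

26.01


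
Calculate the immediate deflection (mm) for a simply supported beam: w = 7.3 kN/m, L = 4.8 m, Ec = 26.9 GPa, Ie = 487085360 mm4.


Convert: L = 4.8 m = 4800 mm, Ec = 26.9 GPa = 26900 MPa
delta = 5 * 7.3 * 4800^4 / (384 * 26900 * 487085360)
= 3.85 mm

3.85


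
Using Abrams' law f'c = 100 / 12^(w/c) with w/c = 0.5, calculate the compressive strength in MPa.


f'c = 100 / 12^0.5
= 100 / 3.464
= 28.87 MPa

28.87


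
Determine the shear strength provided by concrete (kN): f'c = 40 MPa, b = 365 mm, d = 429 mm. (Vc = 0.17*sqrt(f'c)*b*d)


Vc = 0.17 * sqrt(40) * 365 * 429 / 1000
= 168.36 kN

168.36


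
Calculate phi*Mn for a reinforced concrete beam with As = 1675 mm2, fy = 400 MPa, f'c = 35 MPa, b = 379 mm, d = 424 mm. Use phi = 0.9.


a = As * fy / (0.85 * f'c * b)
= 1675 * 400 / (0.85 * 35 * 379)
= 59.4222 mm
Mn = As * fy * (d - a/2) / 10^6
= 264.1736 kN-m
phi*Mn = 0.9 * 264.1736 = 237.76 kN-m

237.76


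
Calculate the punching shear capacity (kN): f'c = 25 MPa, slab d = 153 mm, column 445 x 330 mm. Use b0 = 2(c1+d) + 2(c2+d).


b0 = 2*(445 + 153) + 2*(330 + 153) = 2162 mm
Vc = 0.33 * sqrt(25) * 2162 * 153 / 1000
= 545.8 kN

545.8


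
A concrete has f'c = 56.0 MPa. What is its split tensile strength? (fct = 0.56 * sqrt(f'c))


fct = 0.56 * sqrt(56.0)
= 0.56 * 7.483
= 4.191 MPa

4.191


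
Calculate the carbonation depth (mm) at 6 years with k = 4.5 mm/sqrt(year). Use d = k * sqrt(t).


depth = k * sqrt(t)
= 4.5 * sqrt(6)
= 11.02 mm

11.02


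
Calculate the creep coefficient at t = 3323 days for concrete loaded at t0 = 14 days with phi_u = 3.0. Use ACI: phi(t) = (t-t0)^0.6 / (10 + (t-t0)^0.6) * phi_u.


dt = 3323 - 14 = 3309
phi = 3309^0.6 / (10 + 3309^0.6) * 3.0
= 2.785

2.785


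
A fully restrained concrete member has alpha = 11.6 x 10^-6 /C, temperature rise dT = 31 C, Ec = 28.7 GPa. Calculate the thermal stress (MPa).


sigma = alpha * dT * Ec
= 11.6e-6 * 31 * 28.7 * 1000
= 10.321 MPa

10.321


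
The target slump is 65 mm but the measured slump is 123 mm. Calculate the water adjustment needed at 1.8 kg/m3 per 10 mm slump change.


Difference = 65 - 123 = -58 mm
Water adjustment = -58 * 1.8 / 10 = -10.4 kg/m3

-10.4


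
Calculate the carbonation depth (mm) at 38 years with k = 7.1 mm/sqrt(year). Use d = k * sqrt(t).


depth = k * sqrt(t)
= 7.1 * sqrt(38)
= 43.77 mm

43.77


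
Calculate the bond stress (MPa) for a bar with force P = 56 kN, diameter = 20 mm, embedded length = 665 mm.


u = P / (pi * db * ld)
= 56 * 1000 / (pi * 20 * 665)
= 1.34 MPa

1.34


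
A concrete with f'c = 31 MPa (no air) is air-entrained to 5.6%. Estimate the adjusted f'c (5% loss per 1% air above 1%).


Strength loss = (5.6 - 1) * 5 = 23.0%
f'c = 31 * (1 - 23.0/100)
= 23.87 MPa

23.87


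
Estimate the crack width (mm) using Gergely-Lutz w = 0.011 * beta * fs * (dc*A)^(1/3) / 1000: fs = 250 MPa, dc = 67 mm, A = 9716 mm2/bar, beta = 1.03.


w = 0.011 * beta * fs * (dc * A)^(1/3) / 1000
= 0.011 * 1.03 * 250 * (67 * 9716)^(1/3) / 1000
= 0.245 mm

0.245


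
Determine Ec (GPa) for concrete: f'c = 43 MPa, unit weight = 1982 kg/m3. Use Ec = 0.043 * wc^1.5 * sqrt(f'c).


Ec = 0.043 * 1982^1.5 * sqrt(43) / 1000
= 24.88 GPa

24.88


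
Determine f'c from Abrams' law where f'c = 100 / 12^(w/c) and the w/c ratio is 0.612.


f'c = 100 / 12^0.612
= 100 / 4.576
= 21.85 MPa

21.85


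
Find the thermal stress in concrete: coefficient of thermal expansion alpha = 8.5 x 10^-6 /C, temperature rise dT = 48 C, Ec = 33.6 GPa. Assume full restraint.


sigma = alpha * dT * Ec
= 8.5e-6 * 48 * 33.6 * 1000
= 13.709 MPa

13.709


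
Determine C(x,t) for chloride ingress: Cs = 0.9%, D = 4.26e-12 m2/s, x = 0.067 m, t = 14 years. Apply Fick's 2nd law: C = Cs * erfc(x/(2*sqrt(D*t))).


t_seconds = 14 * 365.25 * 24 * 3600 = 441806400.0 s
arg = 0.067 / (2 * sqrt(4.26e-12 * 441806400.0))
= 0.7722
erfc(0.7722) = 0.2748
C = 0.9 * 0.2748 = 0.2473%

0.2473


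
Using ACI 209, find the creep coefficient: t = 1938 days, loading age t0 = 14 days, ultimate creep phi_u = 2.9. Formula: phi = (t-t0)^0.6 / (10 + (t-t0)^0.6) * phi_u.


dt = 1938 - 14 = 1924
phi = 1924^0.6 / (10 + 1924^0.6) * 2.9
= 2.62

2.62


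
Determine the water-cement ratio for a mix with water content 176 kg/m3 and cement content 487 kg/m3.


w/c = water / cement
w/c = 176 / 487 = 0.361

0.361


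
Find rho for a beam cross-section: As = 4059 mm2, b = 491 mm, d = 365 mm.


rho = As / (b * d)
= 4059 / (491 * 365)
= 0.0226

0.0226


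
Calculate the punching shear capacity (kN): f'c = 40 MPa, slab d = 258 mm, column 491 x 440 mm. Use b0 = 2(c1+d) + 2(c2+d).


b0 = 2*(491 + 258) + 2*(440 + 258) = 2894 mm
Vc = 0.33 * sqrt(40) * 2894 * 258 / 1000
= 1558.34 kN

1558.34


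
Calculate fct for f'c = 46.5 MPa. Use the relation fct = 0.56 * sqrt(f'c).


fct = 0.56 * sqrt(46.5)
= 0.56 * 6.819
= 3.819 MPa

3.819


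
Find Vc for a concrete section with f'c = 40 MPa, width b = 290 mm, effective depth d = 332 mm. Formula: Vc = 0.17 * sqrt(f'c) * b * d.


Vc = 0.17 * sqrt(40) * 290 * 332 / 1000
= 103.52 kN

103.52


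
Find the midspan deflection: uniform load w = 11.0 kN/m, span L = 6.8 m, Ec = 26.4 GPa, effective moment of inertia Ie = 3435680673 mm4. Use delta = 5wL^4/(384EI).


Convert: L = 6.8 m = 6800 mm, Ec = 26.4 GPa = 26400 MPa
delta = 5 * 11.0 * 6800^4 / (384 * 26400 * 3435680673)
= 3.38 mm

3.38


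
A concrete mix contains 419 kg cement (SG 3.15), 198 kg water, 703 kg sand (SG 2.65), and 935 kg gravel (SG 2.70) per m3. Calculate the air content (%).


Vol cement = 419 / (3.15 * 1000) = 0.133016 m3
Vol water = 198 / 1000 = 0.198 m3
Vol sand = 703 / (2.65 * 1000) = 0.265283 m3
Vol gravel = 935 / (2.70 * 1000) = 0.346296 m3
Total solid + water volume = 0.942595 m3
Air = (1 - 0.942595) * 100 = 5.74%

5.74


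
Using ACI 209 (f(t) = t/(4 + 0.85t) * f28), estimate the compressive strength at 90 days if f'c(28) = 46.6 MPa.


f(90) = 90 / (4 + 0.85 * 90) * 46.6
= 90 / 80.5 * 46.6
= 52.1 MPa

52.1


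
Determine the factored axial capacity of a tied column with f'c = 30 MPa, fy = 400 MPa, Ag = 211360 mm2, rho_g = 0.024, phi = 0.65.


Ast = rho * Ag = 0.024 * 211360 = 5072.64 mm2
phi*Pn = 0.65 * 0.80 * (0.85 * 30 * (211360 - 5072.64) + 400 * 5072.64) / 1000
= 3790.48 kN

3790.48


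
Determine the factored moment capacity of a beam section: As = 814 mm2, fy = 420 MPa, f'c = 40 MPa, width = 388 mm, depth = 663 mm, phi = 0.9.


a = As * fy / (0.85 * f'c * b)
= 814 * 420 / (0.85 * 40 * 388)
= 25.9157 mm
Mn = As * fy * (d - a/2) / 10^6
= 222.2364 kN-m
phi*Mn = 0.9 * 222.2364 = 200.01 kN-m

200.01


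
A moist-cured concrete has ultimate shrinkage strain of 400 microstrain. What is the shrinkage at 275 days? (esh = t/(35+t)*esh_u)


esh(275) = 275 / (35 + 275) * 400
= 275 / 310 * 400
= 354.8 microstrain

354.8


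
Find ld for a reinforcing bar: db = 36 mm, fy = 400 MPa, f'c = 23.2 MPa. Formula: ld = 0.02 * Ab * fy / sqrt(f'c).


Ab = pi * 36^2 / 4 = 1017.876 mm2
ld = 0.02 * 1017.876 * 400 / sqrt(23.2)
= 1690.6 mm

1690.6


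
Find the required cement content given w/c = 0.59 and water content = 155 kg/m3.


Cement = water / (w/c)
= 155 / 0.59
= 262.7 kg/m3

262.7


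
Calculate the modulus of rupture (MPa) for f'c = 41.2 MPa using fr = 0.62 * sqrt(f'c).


fr = 0.62 * sqrt(41.2)
= 3.98 MPa

3.98


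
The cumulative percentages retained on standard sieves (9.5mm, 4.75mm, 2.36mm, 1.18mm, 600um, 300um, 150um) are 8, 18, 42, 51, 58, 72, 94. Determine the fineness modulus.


FM = sum(cumulative % retained) / 100
= 343 / 100
= 3.43

3.43


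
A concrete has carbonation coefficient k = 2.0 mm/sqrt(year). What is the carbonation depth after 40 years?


depth = k * sqrt(t)
= 2.0 * sqrt(40)
= 12.65 mm

12.65


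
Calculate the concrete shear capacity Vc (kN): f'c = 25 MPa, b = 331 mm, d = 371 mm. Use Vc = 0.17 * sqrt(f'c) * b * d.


Vc = 0.17 * sqrt(25) * 331 * 371 / 1000
= 104.38 kN

104.38


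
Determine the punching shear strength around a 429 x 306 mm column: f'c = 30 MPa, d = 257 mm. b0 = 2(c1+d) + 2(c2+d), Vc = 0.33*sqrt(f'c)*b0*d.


b0 = 2*(429 + 257) + 2*(306 + 257) = 2498 mm
Vc = 0.33 * sqrt(30) * 2498 * 257 / 1000
= 1160.38 kN

1160.38


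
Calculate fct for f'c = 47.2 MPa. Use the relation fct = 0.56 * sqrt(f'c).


fct = 0.56 * sqrt(47.2)
= 0.56 * 6.87
= 3.847 MPa

3.847


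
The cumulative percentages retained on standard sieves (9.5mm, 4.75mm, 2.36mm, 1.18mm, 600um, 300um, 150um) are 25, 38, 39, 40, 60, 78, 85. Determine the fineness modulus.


FM = sum(cumulative % retained) / 100
= 365 / 100
= 3.65

3.65


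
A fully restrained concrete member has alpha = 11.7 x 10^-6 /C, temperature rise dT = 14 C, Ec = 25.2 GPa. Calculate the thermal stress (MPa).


sigma = alpha * dT * Ec
= 11.7e-6 * 14 * 25.2 * 1000
= 4.128 MPa

4.128


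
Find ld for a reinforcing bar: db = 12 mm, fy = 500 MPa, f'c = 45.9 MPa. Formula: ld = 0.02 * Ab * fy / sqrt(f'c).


Ab = pi * 12^2 / 4 = 113.097 mm2
ld = 0.02 * 113.097 * 500 / sqrt(45.9)
= 166.9 mm

166.9


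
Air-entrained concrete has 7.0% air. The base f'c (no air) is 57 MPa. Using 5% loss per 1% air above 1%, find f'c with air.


Strength loss = (7.0 - 1) * 5 = 30.0%
f'c = 57 * (1 - 30.0/100)
= 39.9 MPa

39.9


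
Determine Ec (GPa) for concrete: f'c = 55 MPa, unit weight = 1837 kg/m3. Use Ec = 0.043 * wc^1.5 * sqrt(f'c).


Ec = 0.043 * 1837^1.5 * sqrt(55) / 1000
= 25.11 GPa

25.11


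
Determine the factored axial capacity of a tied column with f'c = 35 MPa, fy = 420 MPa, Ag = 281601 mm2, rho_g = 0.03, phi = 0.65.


Ast = rho * Ag = 0.03 * 281601 = 8448.03 mm2
phi*Pn = 0.65 * 0.80 * (0.85 * 35 * (281601 - 8448.03) + 420 * 8448.03) / 1000
= 6070.73 kN

6070.73


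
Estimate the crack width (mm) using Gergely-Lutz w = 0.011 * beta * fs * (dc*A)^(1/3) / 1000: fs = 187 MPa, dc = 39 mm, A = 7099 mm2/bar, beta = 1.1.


w = 0.011 * beta * fs * (dc * A)^(1/3) / 1000
= 0.011 * 1.1 * 187 * (39 * 7099)^(1/3) / 1000
= 0.147 mm

0.147


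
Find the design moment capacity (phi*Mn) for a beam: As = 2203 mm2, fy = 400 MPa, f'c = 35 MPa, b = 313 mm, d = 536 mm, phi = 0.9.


a = As * fy / (0.85 * f'c * b)
= 2203 * 400 / (0.85 * 35 * 313)
= 94.6331 mm
Mn = As * fy * (d - a/2) / 10^6
= 430.6278 kN-m
phi*Mn = 0.9 * 430.6278 = 387.57 kN-m

387.57


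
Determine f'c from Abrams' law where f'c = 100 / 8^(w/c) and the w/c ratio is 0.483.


f'c = 100 / 8^0.483
= 100 / 2.73
= 36.63 MPa

36.63


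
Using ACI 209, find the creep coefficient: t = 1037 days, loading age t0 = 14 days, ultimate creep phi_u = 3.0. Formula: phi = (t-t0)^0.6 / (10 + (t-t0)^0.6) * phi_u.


dt = 1037 - 14 = 1023
phi = 1023^0.6 / (10 + 1023^0.6) * 3.0
= 2.594

2.594


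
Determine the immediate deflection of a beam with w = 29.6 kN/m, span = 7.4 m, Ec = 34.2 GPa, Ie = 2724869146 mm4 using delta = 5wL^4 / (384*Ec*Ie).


Convert: L = 7.4 m = 7400 mm, Ec = 34.2 GPa = 34200 MPa
delta = 5 * 29.6 * 7400^4 / (384 * 34200 * 2724869146)
= 12.4 mm

12.4


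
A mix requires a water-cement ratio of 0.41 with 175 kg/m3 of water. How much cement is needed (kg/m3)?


Cement = water / (w/c)
= 175 / 0.41
= 426.8 kg/m3

426.8


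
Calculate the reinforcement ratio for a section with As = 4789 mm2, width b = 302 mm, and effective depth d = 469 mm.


rho = As / (b * d)
= 4789 / (302 * 469)
= 0.0338

0.0338


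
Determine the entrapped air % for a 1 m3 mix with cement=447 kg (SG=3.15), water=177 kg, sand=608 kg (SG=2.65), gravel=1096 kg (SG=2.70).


Vol cement = 447 / (3.15 * 1000) = 0.141905 m3
Vol water = 177 / 1000 = 0.177 m3
Vol sand = 608 / (2.65 * 1000) = 0.229434 m3
Vol gravel = 1096 / (2.70 * 1000) = 0.405926 m3
Total solid + water volume = 0.954265 m3
Air = (1 - 0.954265) * 100 = 4.57%

4.57


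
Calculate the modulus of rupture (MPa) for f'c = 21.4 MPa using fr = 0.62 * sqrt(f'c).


fr = 0.62 * sqrt(21.4)
= 2.868 MPa

2.868


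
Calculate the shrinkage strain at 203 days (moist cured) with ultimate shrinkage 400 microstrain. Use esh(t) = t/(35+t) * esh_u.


esh(203) = 203 / (35 + 203) * 400
= 203 / 238 * 400
= 341.2 microstrain

341.2


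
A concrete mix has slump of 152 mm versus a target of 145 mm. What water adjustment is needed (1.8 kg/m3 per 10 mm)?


Difference = 145 - 152 = -7 mm
Water adjustment = -7 * 1.8 / 10 = -1.3 kg/m3

-1.3
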